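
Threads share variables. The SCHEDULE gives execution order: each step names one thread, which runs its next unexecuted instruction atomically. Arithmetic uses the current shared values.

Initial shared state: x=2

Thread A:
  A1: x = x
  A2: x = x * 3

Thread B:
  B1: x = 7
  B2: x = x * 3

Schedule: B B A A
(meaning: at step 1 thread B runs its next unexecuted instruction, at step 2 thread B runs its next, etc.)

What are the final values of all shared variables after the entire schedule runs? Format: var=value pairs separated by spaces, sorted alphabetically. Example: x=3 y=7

Answer: x=63

Derivation:
Step 1: thread B executes B1 (x = 7). Shared: x=7. PCs: A@0 B@1
Step 2: thread B executes B2 (x = x * 3). Shared: x=21. PCs: A@0 B@2
Step 3: thread A executes A1 (x = x). Shared: x=21. PCs: A@1 B@2
Step 4: thread A executes A2 (x = x * 3). Shared: x=63. PCs: A@2 B@2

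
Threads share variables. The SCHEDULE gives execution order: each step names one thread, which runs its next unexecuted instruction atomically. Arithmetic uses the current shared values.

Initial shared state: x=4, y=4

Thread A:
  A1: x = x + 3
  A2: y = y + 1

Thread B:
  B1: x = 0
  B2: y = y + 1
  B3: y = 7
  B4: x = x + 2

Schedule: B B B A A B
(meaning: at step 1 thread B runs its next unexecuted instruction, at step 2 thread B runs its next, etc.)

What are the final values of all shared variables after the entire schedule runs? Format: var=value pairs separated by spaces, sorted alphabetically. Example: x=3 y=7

Step 1: thread B executes B1 (x = 0). Shared: x=0 y=4. PCs: A@0 B@1
Step 2: thread B executes B2 (y = y + 1). Shared: x=0 y=5. PCs: A@0 B@2
Step 3: thread B executes B3 (y = 7). Shared: x=0 y=7. PCs: A@0 B@3
Step 4: thread A executes A1 (x = x + 3). Shared: x=3 y=7. PCs: A@1 B@3
Step 5: thread A executes A2 (y = y + 1). Shared: x=3 y=8. PCs: A@2 B@3
Step 6: thread B executes B4 (x = x + 2). Shared: x=5 y=8. PCs: A@2 B@4

Answer: x=5 y=8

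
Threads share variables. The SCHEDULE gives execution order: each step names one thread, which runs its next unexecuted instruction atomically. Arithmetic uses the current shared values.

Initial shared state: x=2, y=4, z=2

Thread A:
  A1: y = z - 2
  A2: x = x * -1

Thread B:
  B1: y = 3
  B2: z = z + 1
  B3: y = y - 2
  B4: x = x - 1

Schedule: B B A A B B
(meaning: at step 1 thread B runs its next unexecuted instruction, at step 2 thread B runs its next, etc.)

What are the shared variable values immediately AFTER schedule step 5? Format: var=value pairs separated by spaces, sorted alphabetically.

Step 1: thread B executes B1 (y = 3). Shared: x=2 y=3 z=2. PCs: A@0 B@1
Step 2: thread B executes B2 (z = z + 1). Shared: x=2 y=3 z=3. PCs: A@0 B@2
Step 3: thread A executes A1 (y = z - 2). Shared: x=2 y=1 z=3. PCs: A@1 B@2
Step 4: thread A executes A2 (x = x * -1). Shared: x=-2 y=1 z=3. PCs: A@2 B@2
Step 5: thread B executes B3 (y = y - 2). Shared: x=-2 y=-1 z=3. PCs: A@2 B@3

Answer: x=-2 y=-1 z=3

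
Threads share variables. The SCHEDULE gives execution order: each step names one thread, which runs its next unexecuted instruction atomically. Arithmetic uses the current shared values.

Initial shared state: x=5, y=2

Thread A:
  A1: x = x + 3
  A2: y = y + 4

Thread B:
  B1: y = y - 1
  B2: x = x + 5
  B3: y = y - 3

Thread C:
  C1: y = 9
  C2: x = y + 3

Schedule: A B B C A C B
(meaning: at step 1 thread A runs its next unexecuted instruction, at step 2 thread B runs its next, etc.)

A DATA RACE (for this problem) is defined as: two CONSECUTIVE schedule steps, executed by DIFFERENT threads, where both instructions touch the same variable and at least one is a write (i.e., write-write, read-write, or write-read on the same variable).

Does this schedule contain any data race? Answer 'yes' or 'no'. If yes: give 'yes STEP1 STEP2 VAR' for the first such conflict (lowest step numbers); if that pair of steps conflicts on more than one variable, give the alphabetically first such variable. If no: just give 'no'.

Answer: yes 4 5 y

Derivation:
Steps 1,2: A(r=x,w=x) vs B(r=y,w=y). No conflict.
Steps 2,3: same thread (B). No race.
Steps 3,4: B(r=x,w=x) vs C(r=-,w=y). No conflict.
Steps 4,5: C(y = 9) vs A(y = y + 4). RACE on y (W-W).
Steps 5,6: A(y = y + 4) vs C(x = y + 3). RACE on y (W-R).
Steps 6,7: C(x = y + 3) vs B(y = y - 3). RACE on y (R-W).
First conflict at steps 4,5.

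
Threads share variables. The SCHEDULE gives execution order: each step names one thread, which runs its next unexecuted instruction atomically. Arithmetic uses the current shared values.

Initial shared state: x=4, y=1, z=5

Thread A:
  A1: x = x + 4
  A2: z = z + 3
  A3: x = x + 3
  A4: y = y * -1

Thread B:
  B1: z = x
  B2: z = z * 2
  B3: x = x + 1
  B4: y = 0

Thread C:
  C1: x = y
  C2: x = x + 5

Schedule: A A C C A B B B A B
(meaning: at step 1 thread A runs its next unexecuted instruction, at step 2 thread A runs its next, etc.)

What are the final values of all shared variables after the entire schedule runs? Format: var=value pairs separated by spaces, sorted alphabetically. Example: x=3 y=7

Answer: x=10 y=0 z=18

Derivation:
Step 1: thread A executes A1 (x = x + 4). Shared: x=8 y=1 z=5. PCs: A@1 B@0 C@0
Step 2: thread A executes A2 (z = z + 3). Shared: x=8 y=1 z=8. PCs: A@2 B@0 C@0
Step 3: thread C executes C1 (x = y). Shared: x=1 y=1 z=8. PCs: A@2 B@0 C@1
Step 4: thread C executes C2 (x = x + 5). Shared: x=6 y=1 z=8. PCs: A@2 B@0 C@2
Step 5: thread A executes A3 (x = x + 3). Shared: x=9 y=1 z=8. PCs: A@3 B@0 C@2
Step 6: thread B executes B1 (z = x). Shared: x=9 y=1 z=9. PCs: A@3 B@1 C@2
Step 7: thread B executes B2 (z = z * 2). Shared: x=9 y=1 z=18. PCs: A@3 B@2 C@2
Step 8: thread B executes B3 (x = x + 1). Shared: x=10 y=1 z=18. PCs: A@3 B@3 C@2
Step 9: thread A executes A4 (y = y * -1). Shared: x=10 y=-1 z=18. PCs: A@4 B@3 C@2
Step 10: thread B executes B4 (y = 0). Shared: x=10 y=0 z=18. PCs: A@4 B@4 C@2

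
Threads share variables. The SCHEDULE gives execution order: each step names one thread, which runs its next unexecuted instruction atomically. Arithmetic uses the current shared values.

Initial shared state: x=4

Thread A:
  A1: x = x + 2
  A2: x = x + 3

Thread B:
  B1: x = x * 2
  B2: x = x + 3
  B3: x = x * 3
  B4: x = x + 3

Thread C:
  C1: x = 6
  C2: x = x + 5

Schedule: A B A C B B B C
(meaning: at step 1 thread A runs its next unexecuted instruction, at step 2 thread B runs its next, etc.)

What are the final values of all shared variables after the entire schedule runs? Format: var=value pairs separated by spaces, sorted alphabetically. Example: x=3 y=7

Step 1: thread A executes A1 (x = x + 2). Shared: x=6. PCs: A@1 B@0 C@0
Step 2: thread B executes B1 (x = x * 2). Shared: x=12. PCs: A@1 B@1 C@0
Step 3: thread A executes A2 (x = x + 3). Shared: x=15. PCs: A@2 B@1 C@0
Step 4: thread C executes C1 (x = 6). Shared: x=6. PCs: A@2 B@1 C@1
Step 5: thread B executes B2 (x = x + 3). Shared: x=9. PCs: A@2 B@2 C@1
Step 6: thread B executes B3 (x = x * 3). Shared: x=27. PCs: A@2 B@3 C@1
Step 7: thread B executes B4 (x = x + 3). Shared: x=30. PCs: A@2 B@4 C@1
Step 8: thread C executes C2 (x = x + 5). Shared: x=35. PCs: A@2 B@4 C@2

Answer: x=35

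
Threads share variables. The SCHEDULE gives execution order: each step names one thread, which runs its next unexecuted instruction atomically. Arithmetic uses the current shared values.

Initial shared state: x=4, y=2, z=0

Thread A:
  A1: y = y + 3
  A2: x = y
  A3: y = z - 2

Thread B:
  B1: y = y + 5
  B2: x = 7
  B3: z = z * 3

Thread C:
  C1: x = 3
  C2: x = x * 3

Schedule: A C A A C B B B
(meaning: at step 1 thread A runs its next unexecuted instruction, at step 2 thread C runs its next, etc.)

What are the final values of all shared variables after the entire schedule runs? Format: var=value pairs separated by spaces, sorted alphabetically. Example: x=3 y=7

Answer: x=7 y=3 z=0

Derivation:
Step 1: thread A executes A1 (y = y + 3). Shared: x=4 y=5 z=0. PCs: A@1 B@0 C@0
Step 2: thread C executes C1 (x = 3). Shared: x=3 y=5 z=0. PCs: A@1 B@0 C@1
Step 3: thread A executes A2 (x = y). Shared: x=5 y=5 z=0. PCs: A@2 B@0 C@1
Step 4: thread A executes A3 (y = z - 2). Shared: x=5 y=-2 z=0. PCs: A@3 B@0 C@1
Step 5: thread C executes C2 (x = x * 3). Shared: x=15 y=-2 z=0. PCs: A@3 B@0 C@2
Step 6: thread B executes B1 (y = y + 5). Shared: x=15 y=3 z=0. PCs: A@3 B@1 C@2
Step 7: thread B executes B2 (x = 7). Shared: x=7 y=3 z=0. PCs: A@3 B@2 C@2
Step 8: thread B executes B3 (z = z * 3). Shared: x=7 y=3 z=0. PCs: A@3 B@3 C@2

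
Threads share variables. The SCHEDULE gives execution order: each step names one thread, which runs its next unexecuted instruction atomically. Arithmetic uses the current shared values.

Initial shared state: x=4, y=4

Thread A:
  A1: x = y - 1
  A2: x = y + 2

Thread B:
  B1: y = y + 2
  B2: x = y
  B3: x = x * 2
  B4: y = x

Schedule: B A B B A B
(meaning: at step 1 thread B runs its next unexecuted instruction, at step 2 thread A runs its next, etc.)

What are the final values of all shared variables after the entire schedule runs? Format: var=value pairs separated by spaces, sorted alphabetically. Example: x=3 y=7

Step 1: thread B executes B1 (y = y + 2). Shared: x=4 y=6. PCs: A@0 B@1
Step 2: thread A executes A1 (x = y - 1). Shared: x=5 y=6. PCs: A@1 B@1
Step 3: thread B executes B2 (x = y). Shared: x=6 y=6. PCs: A@1 B@2
Step 4: thread B executes B3 (x = x * 2). Shared: x=12 y=6. PCs: A@1 B@3
Step 5: thread A executes A2 (x = y + 2). Shared: x=8 y=6. PCs: A@2 B@3
Step 6: thread B executes B4 (y = x). Shared: x=8 y=8. PCs: A@2 B@4

Answer: x=8 y=8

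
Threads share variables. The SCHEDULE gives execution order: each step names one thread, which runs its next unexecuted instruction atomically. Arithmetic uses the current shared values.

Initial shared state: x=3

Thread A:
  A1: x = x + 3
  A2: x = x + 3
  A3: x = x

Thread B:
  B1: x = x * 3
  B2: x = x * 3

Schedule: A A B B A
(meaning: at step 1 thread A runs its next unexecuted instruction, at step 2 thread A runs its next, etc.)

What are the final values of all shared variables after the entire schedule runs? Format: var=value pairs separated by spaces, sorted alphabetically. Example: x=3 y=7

Step 1: thread A executes A1 (x = x + 3). Shared: x=6. PCs: A@1 B@0
Step 2: thread A executes A2 (x = x + 3). Shared: x=9. PCs: A@2 B@0
Step 3: thread B executes B1 (x = x * 3). Shared: x=27. PCs: A@2 B@1
Step 4: thread B executes B2 (x = x * 3). Shared: x=81. PCs: A@2 B@2
Step 5: thread A executes A3 (x = x). Shared: x=81. PCs: A@3 B@2

Answer: x=81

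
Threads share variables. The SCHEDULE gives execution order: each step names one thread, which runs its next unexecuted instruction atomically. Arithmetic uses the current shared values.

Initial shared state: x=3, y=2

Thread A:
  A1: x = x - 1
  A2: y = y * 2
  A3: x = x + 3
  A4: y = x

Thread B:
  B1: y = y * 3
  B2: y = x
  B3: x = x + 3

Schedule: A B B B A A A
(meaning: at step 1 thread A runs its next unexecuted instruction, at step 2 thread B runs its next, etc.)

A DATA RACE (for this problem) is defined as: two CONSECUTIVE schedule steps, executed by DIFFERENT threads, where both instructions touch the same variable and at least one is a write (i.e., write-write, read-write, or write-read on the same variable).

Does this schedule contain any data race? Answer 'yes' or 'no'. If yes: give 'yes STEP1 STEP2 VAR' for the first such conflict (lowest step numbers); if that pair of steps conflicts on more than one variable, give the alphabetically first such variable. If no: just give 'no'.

Answer: no

Derivation:
Steps 1,2: A(r=x,w=x) vs B(r=y,w=y). No conflict.
Steps 2,3: same thread (B). No race.
Steps 3,4: same thread (B). No race.
Steps 4,5: B(r=x,w=x) vs A(r=y,w=y). No conflict.
Steps 5,6: same thread (A). No race.
Steps 6,7: same thread (A). No race.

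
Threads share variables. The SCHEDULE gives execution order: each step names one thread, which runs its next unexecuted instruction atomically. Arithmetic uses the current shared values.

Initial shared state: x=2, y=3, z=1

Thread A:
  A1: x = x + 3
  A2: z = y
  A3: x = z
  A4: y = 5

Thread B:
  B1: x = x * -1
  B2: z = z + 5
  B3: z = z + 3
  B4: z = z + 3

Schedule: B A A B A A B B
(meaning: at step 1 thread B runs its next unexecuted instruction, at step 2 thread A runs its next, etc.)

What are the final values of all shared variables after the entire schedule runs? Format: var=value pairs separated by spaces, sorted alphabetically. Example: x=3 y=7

Step 1: thread B executes B1 (x = x * -1). Shared: x=-2 y=3 z=1. PCs: A@0 B@1
Step 2: thread A executes A1 (x = x + 3). Shared: x=1 y=3 z=1. PCs: A@1 B@1
Step 3: thread A executes A2 (z = y). Shared: x=1 y=3 z=3. PCs: A@2 B@1
Step 4: thread B executes B2 (z = z + 5). Shared: x=1 y=3 z=8. PCs: A@2 B@2
Step 5: thread A executes A3 (x = z). Shared: x=8 y=3 z=8. PCs: A@3 B@2
Step 6: thread A executes A4 (y = 5). Shared: x=8 y=5 z=8. PCs: A@4 B@2
Step 7: thread B executes B3 (z = z + 3). Shared: x=8 y=5 z=11. PCs: A@4 B@3
Step 8: thread B executes B4 (z = z + 3). Shared: x=8 y=5 z=14. PCs: A@4 B@4

Answer: x=8 y=5 z=14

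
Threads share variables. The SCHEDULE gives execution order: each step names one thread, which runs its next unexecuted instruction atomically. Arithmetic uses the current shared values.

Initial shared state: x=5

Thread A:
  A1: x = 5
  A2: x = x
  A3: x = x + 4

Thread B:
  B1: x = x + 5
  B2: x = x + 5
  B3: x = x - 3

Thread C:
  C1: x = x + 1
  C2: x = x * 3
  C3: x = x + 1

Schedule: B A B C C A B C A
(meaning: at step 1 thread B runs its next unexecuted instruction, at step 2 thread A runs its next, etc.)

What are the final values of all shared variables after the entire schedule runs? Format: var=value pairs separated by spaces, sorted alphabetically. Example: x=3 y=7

Answer: x=35

Derivation:
Step 1: thread B executes B1 (x = x + 5). Shared: x=10. PCs: A@0 B@1 C@0
Step 2: thread A executes A1 (x = 5). Shared: x=5. PCs: A@1 B@1 C@0
Step 3: thread B executes B2 (x = x + 5). Shared: x=10. PCs: A@1 B@2 C@0
Step 4: thread C executes C1 (x = x + 1). Shared: x=11. PCs: A@1 B@2 C@1
Step 5: thread C executes C2 (x = x * 3). Shared: x=33. PCs: A@1 B@2 C@2
Step 6: thread A executes A2 (x = x). Shared: x=33. PCs: A@2 B@2 C@2
Step 7: thread B executes B3 (x = x - 3). Shared: x=30. PCs: A@2 B@3 C@2
Step 8: thread C executes C3 (x = x + 1). Shared: x=31. PCs: A@2 B@3 C@3
Step 9: thread A executes A3 (x = x + 4). Shared: x=35. PCs: A@3 B@3 C@3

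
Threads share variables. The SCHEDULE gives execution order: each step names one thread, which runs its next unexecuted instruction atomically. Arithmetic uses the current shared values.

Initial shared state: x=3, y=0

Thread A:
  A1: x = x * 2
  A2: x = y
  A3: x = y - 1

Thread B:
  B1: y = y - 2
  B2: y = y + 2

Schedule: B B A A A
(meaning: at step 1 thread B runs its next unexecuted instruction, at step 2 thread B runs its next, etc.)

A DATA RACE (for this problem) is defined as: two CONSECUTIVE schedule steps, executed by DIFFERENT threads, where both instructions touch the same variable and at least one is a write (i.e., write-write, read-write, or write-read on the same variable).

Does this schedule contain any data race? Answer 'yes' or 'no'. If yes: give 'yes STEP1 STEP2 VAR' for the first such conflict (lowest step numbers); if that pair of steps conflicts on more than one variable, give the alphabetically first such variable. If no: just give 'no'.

Answer: no

Derivation:
Steps 1,2: same thread (B). No race.
Steps 2,3: B(r=y,w=y) vs A(r=x,w=x). No conflict.
Steps 3,4: same thread (A). No race.
Steps 4,5: same thread (A). No race.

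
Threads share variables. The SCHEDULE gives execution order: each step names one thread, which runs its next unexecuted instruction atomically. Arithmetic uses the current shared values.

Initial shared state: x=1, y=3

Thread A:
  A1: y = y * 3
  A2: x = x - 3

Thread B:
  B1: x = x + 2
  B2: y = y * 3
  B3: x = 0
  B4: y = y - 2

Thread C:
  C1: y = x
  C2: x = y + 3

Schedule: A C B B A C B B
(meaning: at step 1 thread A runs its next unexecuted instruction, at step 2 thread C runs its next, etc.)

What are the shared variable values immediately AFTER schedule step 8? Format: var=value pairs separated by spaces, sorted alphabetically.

Step 1: thread A executes A1 (y = y * 3). Shared: x=1 y=9. PCs: A@1 B@0 C@0
Step 2: thread C executes C1 (y = x). Shared: x=1 y=1. PCs: A@1 B@0 C@1
Step 3: thread B executes B1 (x = x + 2). Shared: x=3 y=1. PCs: A@1 B@1 C@1
Step 4: thread B executes B2 (y = y * 3). Shared: x=3 y=3. PCs: A@1 B@2 C@1
Step 5: thread A executes A2 (x = x - 3). Shared: x=0 y=3. PCs: A@2 B@2 C@1
Step 6: thread C executes C2 (x = y + 3). Shared: x=6 y=3. PCs: A@2 B@2 C@2
Step 7: thread B executes B3 (x = 0). Shared: x=0 y=3. PCs: A@2 B@3 C@2
Step 8: thread B executes B4 (y = y - 2). Shared: x=0 y=1. PCs: A@2 B@4 C@2

Answer: x=0 y=1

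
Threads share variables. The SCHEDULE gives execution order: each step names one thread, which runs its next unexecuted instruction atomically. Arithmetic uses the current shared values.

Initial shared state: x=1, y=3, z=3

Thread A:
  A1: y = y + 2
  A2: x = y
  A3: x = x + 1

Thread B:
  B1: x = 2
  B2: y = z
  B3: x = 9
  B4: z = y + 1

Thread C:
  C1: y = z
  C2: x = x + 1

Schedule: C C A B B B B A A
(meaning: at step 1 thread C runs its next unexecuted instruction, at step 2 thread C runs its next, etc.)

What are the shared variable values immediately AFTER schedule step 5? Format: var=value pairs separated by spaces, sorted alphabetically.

Answer: x=2 y=3 z=3

Derivation:
Step 1: thread C executes C1 (y = z). Shared: x=1 y=3 z=3. PCs: A@0 B@0 C@1
Step 2: thread C executes C2 (x = x + 1). Shared: x=2 y=3 z=3. PCs: A@0 B@0 C@2
Step 3: thread A executes A1 (y = y + 2). Shared: x=2 y=5 z=3. PCs: A@1 B@0 C@2
Step 4: thread B executes B1 (x = 2). Shared: x=2 y=5 z=3. PCs: A@1 B@1 C@2
Step 5: thread B executes B2 (y = z). Shared: x=2 y=3 z=3. PCs: A@1 B@2 C@2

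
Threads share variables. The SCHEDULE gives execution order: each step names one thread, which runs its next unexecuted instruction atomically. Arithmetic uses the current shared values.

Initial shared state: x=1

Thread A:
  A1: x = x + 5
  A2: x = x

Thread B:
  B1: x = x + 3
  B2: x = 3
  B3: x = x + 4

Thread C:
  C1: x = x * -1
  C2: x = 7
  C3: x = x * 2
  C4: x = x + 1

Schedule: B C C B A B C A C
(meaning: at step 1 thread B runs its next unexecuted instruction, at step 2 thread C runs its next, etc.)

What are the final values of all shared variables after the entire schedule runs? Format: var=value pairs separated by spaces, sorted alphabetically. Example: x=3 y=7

Answer: x=25

Derivation:
Step 1: thread B executes B1 (x = x + 3). Shared: x=4. PCs: A@0 B@1 C@0
Step 2: thread C executes C1 (x = x * -1). Shared: x=-4. PCs: A@0 B@1 C@1
Step 3: thread C executes C2 (x = 7). Shared: x=7. PCs: A@0 B@1 C@2
Step 4: thread B executes B2 (x = 3). Shared: x=3. PCs: A@0 B@2 C@2
Step 5: thread A executes A1 (x = x + 5). Shared: x=8. PCs: A@1 B@2 C@2
Step 6: thread B executes B3 (x = x + 4). Shared: x=12. PCs: A@1 B@3 C@2
Step 7: thread C executes C3 (x = x * 2). Shared: x=24. PCs: A@1 B@3 C@3
Step 8: thread A executes A2 (x = x). Shared: x=24. PCs: A@2 B@3 C@3
Step 9: thread C executes C4 (x = x + 1). Shared: x=25. PCs: A@2 B@3 C@4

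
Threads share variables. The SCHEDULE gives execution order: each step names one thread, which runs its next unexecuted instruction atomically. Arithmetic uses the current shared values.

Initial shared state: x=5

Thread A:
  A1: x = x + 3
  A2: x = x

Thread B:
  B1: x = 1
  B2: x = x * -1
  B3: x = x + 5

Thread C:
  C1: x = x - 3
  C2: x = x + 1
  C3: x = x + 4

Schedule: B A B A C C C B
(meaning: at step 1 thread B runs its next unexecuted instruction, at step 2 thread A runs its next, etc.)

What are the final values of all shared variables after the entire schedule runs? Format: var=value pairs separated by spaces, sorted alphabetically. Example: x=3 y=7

Step 1: thread B executes B1 (x = 1). Shared: x=1. PCs: A@0 B@1 C@0
Step 2: thread A executes A1 (x = x + 3). Shared: x=4. PCs: A@1 B@1 C@0
Step 3: thread B executes B2 (x = x * -1). Shared: x=-4. PCs: A@1 B@2 C@0
Step 4: thread A executes A2 (x = x). Shared: x=-4. PCs: A@2 B@2 C@0
Step 5: thread C executes C1 (x = x - 3). Shared: x=-7. PCs: A@2 B@2 C@1
Step 6: thread C executes C2 (x = x + 1). Shared: x=-6. PCs: A@2 B@2 C@2
Step 7: thread C executes C3 (x = x + 4). Shared: x=-2. PCs: A@2 B@2 C@3
Step 8: thread B executes B3 (x = x + 5). Shared: x=3. PCs: A@2 B@3 C@3

Answer: x=3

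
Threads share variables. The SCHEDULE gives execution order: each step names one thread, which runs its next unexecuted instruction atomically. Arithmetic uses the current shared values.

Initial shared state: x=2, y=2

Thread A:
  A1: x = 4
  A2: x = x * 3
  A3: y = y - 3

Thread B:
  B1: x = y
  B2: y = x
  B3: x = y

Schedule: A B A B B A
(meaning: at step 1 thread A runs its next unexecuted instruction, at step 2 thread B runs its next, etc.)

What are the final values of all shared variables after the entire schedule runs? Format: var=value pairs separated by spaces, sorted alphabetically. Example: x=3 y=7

Answer: x=6 y=3

Derivation:
Step 1: thread A executes A1 (x = 4). Shared: x=4 y=2. PCs: A@1 B@0
Step 2: thread B executes B1 (x = y). Shared: x=2 y=2. PCs: A@1 B@1
Step 3: thread A executes A2 (x = x * 3). Shared: x=6 y=2. PCs: A@2 B@1
Step 4: thread B executes B2 (y = x). Shared: x=6 y=6. PCs: A@2 B@2
Step 5: thread B executes B3 (x = y). Shared: x=6 y=6. PCs: A@2 B@3
Step 6: thread A executes A3 (y = y - 3). Shared: x=6 y=3. PCs: A@3 B@3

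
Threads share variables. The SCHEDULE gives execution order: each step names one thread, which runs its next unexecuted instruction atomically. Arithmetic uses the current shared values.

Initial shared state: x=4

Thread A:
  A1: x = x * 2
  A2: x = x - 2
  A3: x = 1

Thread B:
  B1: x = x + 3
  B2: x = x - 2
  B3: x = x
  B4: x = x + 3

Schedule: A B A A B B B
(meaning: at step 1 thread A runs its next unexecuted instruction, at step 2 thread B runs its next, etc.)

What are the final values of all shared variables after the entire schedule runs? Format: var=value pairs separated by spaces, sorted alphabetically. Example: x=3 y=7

Step 1: thread A executes A1 (x = x * 2). Shared: x=8. PCs: A@1 B@0
Step 2: thread B executes B1 (x = x + 3). Shared: x=11. PCs: A@1 B@1
Step 3: thread A executes A2 (x = x - 2). Shared: x=9. PCs: A@2 B@1
Step 4: thread A executes A3 (x = 1). Shared: x=1. PCs: A@3 B@1
Step 5: thread B executes B2 (x = x - 2). Shared: x=-1. PCs: A@3 B@2
Step 6: thread B executes B3 (x = x). Shared: x=-1. PCs: A@3 B@3
Step 7: thread B executes B4 (x = x + 3). Shared: x=2. PCs: A@3 B@4

Answer: x=2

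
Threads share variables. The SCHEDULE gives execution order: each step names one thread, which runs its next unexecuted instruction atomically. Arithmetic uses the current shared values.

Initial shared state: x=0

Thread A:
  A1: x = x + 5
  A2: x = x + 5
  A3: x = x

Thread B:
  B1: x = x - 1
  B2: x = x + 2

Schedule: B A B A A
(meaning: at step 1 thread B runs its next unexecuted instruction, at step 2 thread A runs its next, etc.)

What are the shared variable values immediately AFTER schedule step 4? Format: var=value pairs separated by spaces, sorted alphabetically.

Step 1: thread B executes B1 (x = x - 1). Shared: x=-1. PCs: A@0 B@1
Step 2: thread A executes A1 (x = x + 5). Shared: x=4. PCs: A@1 B@1
Step 3: thread B executes B2 (x = x + 2). Shared: x=6. PCs: A@1 B@2
Step 4: thread A executes A2 (x = x + 5). Shared: x=11. PCs: A@2 B@2

Answer: x=11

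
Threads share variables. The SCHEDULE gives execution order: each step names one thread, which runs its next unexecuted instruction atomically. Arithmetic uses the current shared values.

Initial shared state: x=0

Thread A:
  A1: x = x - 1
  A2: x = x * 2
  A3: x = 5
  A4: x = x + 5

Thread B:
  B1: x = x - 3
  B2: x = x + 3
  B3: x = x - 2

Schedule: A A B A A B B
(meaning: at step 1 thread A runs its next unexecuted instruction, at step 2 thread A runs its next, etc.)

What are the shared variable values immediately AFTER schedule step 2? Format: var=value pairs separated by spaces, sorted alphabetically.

Answer: x=-2

Derivation:
Step 1: thread A executes A1 (x = x - 1). Shared: x=-1. PCs: A@1 B@0
Step 2: thread A executes A2 (x = x * 2). Shared: x=-2. PCs: A@2 B@0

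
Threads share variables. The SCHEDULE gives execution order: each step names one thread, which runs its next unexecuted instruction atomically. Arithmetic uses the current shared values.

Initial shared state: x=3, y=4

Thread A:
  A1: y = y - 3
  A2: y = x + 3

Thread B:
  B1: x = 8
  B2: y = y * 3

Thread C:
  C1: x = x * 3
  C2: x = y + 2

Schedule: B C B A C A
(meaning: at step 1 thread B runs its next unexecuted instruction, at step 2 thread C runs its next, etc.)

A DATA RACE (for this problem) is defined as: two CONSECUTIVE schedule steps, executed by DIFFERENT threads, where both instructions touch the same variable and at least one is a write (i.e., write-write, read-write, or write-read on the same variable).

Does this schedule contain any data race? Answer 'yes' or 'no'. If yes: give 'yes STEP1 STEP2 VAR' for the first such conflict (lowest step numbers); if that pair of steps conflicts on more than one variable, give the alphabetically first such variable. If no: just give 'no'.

Answer: yes 1 2 x

Derivation:
Steps 1,2: B(x = 8) vs C(x = x * 3). RACE on x (W-W).
Steps 2,3: C(r=x,w=x) vs B(r=y,w=y). No conflict.
Steps 3,4: B(y = y * 3) vs A(y = y - 3). RACE on y (W-W).
Steps 4,5: A(y = y - 3) vs C(x = y + 2). RACE on y (W-R).
Steps 5,6: C(x = y + 2) vs A(y = x + 3). RACE on x (W-R), y (R-W). Multiple vars; alphabetically first is x.
First conflict at steps 1,2.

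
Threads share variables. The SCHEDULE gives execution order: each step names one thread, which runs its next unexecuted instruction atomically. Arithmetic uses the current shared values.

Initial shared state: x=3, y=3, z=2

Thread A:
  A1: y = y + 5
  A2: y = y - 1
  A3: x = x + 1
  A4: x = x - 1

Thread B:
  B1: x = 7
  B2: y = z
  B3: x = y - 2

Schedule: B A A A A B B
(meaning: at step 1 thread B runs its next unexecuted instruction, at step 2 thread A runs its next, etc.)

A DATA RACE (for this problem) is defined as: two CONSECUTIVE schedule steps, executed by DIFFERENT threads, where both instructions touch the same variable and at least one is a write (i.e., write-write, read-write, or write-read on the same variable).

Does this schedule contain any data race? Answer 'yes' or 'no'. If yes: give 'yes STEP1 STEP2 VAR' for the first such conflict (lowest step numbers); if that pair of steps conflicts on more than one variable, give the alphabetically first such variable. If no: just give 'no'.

Answer: no

Derivation:
Steps 1,2: B(r=-,w=x) vs A(r=y,w=y). No conflict.
Steps 2,3: same thread (A). No race.
Steps 3,4: same thread (A). No race.
Steps 4,5: same thread (A). No race.
Steps 5,6: A(r=x,w=x) vs B(r=z,w=y). No conflict.
Steps 6,7: same thread (B). No race.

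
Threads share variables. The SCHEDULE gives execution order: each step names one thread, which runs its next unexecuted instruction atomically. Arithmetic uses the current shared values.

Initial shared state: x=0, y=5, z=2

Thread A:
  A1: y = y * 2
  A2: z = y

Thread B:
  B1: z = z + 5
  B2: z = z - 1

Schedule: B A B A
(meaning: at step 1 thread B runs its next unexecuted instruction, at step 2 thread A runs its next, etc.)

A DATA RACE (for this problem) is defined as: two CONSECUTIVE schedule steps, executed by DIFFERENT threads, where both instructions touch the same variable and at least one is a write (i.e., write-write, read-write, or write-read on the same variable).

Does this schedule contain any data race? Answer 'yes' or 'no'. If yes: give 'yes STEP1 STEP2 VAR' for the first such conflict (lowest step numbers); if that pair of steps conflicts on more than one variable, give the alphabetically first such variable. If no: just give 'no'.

Steps 1,2: B(r=z,w=z) vs A(r=y,w=y). No conflict.
Steps 2,3: A(r=y,w=y) vs B(r=z,w=z). No conflict.
Steps 3,4: B(z = z - 1) vs A(z = y). RACE on z (W-W).
First conflict at steps 3,4.

Answer: yes 3 4 z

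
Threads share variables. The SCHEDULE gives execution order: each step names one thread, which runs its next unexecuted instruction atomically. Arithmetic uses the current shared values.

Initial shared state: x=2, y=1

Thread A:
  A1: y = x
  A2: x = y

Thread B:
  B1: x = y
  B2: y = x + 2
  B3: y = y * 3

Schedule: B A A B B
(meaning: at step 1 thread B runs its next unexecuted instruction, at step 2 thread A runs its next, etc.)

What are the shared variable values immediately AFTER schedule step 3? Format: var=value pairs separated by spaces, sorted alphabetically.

Answer: x=1 y=1

Derivation:
Step 1: thread B executes B1 (x = y). Shared: x=1 y=1. PCs: A@0 B@1
Step 2: thread A executes A1 (y = x). Shared: x=1 y=1. PCs: A@1 B@1
Step 3: thread A executes A2 (x = y). Shared: x=1 y=1. PCs: A@2 B@1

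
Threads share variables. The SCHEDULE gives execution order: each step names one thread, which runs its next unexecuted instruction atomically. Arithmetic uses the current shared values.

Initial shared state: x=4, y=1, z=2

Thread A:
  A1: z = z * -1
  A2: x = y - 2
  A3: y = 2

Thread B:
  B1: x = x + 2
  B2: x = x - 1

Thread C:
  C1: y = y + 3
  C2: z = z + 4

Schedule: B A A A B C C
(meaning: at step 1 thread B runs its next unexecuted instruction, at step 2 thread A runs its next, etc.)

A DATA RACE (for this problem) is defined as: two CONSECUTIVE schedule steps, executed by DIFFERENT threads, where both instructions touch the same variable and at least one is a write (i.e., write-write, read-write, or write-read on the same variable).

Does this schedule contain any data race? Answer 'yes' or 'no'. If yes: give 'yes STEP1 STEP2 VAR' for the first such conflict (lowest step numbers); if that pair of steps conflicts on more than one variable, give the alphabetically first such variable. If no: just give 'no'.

Steps 1,2: B(r=x,w=x) vs A(r=z,w=z). No conflict.
Steps 2,3: same thread (A). No race.
Steps 3,4: same thread (A). No race.
Steps 4,5: A(r=-,w=y) vs B(r=x,w=x). No conflict.
Steps 5,6: B(r=x,w=x) vs C(r=y,w=y). No conflict.
Steps 6,7: same thread (C). No race.

Answer: no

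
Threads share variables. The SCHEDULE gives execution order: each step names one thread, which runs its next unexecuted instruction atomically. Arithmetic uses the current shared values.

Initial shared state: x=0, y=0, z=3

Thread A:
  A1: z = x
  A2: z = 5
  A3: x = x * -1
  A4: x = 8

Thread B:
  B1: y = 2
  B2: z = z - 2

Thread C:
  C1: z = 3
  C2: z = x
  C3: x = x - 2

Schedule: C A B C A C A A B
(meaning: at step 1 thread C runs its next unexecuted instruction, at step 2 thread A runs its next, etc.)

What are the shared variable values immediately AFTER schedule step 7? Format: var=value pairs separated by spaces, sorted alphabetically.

Step 1: thread C executes C1 (z = 3). Shared: x=0 y=0 z=3. PCs: A@0 B@0 C@1
Step 2: thread A executes A1 (z = x). Shared: x=0 y=0 z=0. PCs: A@1 B@0 C@1
Step 3: thread B executes B1 (y = 2). Shared: x=0 y=2 z=0. PCs: A@1 B@1 C@1
Step 4: thread C executes C2 (z = x). Shared: x=0 y=2 z=0. PCs: A@1 B@1 C@2
Step 5: thread A executes A2 (z = 5). Shared: x=0 y=2 z=5. PCs: A@2 B@1 C@2
Step 6: thread C executes C3 (x = x - 2). Shared: x=-2 y=2 z=5. PCs: A@2 B@1 C@3
Step 7: thread A executes A3 (x = x * -1). Shared: x=2 y=2 z=5. PCs: A@3 B@1 C@3

Answer: x=2 y=2 z=5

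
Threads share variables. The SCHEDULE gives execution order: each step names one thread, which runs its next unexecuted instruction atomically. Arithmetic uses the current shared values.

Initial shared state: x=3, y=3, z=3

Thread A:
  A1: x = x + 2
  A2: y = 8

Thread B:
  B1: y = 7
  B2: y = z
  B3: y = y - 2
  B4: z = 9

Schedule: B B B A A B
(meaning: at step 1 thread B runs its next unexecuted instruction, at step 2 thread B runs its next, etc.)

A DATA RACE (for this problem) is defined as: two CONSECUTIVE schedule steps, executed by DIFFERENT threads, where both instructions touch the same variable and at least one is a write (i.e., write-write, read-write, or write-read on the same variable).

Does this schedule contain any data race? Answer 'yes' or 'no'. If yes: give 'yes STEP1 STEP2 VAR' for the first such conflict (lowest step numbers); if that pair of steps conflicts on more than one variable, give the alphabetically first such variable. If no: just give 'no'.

Answer: no

Derivation:
Steps 1,2: same thread (B). No race.
Steps 2,3: same thread (B). No race.
Steps 3,4: B(r=y,w=y) vs A(r=x,w=x). No conflict.
Steps 4,5: same thread (A). No race.
Steps 5,6: A(r=-,w=y) vs B(r=-,w=z). No conflict.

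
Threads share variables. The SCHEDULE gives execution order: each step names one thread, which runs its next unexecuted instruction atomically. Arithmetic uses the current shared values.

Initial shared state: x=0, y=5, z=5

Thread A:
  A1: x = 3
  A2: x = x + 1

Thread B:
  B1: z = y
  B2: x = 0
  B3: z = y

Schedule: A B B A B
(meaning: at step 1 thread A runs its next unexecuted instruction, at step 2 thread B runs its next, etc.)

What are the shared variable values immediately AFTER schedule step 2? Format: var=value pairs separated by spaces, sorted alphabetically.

Step 1: thread A executes A1 (x = 3). Shared: x=3 y=5 z=5. PCs: A@1 B@0
Step 2: thread B executes B1 (z = y). Shared: x=3 y=5 z=5. PCs: A@1 B@1

Answer: x=3 y=5 z=5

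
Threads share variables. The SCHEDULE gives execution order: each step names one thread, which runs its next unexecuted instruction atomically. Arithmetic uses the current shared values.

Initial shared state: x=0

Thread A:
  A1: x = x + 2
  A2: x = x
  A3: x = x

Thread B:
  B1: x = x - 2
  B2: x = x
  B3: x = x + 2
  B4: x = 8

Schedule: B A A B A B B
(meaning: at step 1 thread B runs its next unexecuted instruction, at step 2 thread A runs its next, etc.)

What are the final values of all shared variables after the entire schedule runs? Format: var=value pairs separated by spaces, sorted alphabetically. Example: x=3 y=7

Step 1: thread B executes B1 (x = x - 2). Shared: x=-2. PCs: A@0 B@1
Step 2: thread A executes A1 (x = x + 2). Shared: x=0. PCs: A@1 B@1
Step 3: thread A executes A2 (x = x). Shared: x=0. PCs: A@2 B@1
Step 4: thread B executes B2 (x = x). Shared: x=0. PCs: A@2 B@2
Step 5: thread A executes A3 (x = x). Shared: x=0. PCs: A@3 B@2
Step 6: thread B executes B3 (x = x + 2). Shared: x=2. PCs: A@3 B@3
Step 7: thread B executes B4 (x = 8). Shared: x=8. PCs: A@3 B@4

Answer: x=8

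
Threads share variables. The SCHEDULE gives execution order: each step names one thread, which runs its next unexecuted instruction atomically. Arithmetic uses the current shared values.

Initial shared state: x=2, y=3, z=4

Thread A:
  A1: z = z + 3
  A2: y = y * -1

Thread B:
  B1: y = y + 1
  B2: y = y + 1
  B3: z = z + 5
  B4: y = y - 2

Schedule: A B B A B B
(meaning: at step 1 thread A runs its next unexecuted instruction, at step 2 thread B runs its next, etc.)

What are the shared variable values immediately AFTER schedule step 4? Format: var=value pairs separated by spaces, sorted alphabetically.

Step 1: thread A executes A1 (z = z + 3). Shared: x=2 y=3 z=7. PCs: A@1 B@0
Step 2: thread B executes B1 (y = y + 1). Shared: x=2 y=4 z=7. PCs: A@1 B@1
Step 3: thread B executes B2 (y = y + 1). Shared: x=2 y=5 z=7. PCs: A@1 B@2
Step 4: thread A executes A2 (y = y * -1). Shared: x=2 y=-5 z=7. PCs: A@2 B@2

Answer: x=2 y=-5 z=7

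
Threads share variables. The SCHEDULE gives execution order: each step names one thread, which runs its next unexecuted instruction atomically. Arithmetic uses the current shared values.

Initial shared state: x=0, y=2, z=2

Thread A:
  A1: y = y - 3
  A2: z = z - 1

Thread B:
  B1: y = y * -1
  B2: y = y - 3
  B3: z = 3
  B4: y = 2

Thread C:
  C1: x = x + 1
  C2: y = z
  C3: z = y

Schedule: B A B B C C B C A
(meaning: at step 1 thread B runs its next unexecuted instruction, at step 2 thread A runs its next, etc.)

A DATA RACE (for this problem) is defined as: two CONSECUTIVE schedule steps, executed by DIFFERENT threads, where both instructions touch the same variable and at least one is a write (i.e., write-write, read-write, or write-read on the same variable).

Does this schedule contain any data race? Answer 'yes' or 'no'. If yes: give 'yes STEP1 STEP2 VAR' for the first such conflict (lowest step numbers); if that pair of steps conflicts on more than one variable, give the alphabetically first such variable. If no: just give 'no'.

Steps 1,2: B(y = y * -1) vs A(y = y - 3). RACE on y (W-W).
Steps 2,3: A(y = y - 3) vs B(y = y - 3). RACE on y (W-W).
Steps 3,4: same thread (B). No race.
Steps 4,5: B(r=-,w=z) vs C(r=x,w=x). No conflict.
Steps 5,6: same thread (C). No race.
Steps 6,7: C(y = z) vs B(y = 2). RACE on y (W-W).
Steps 7,8: B(y = 2) vs C(z = y). RACE on y (W-R).
Steps 8,9: C(z = y) vs A(z = z - 1). RACE on z (W-W).
First conflict at steps 1,2.

Answer: yes 1 2 y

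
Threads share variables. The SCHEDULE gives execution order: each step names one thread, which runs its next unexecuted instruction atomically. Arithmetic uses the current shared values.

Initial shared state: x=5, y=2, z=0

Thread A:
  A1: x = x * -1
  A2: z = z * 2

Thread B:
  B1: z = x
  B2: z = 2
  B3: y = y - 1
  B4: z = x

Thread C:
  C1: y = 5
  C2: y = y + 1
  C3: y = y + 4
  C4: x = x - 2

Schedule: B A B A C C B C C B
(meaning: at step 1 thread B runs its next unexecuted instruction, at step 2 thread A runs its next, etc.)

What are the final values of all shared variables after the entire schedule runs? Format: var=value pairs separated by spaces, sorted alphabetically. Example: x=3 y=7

Answer: x=-7 y=9 z=-7

Derivation:
Step 1: thread B executes B1 (z = x). Shared: x=5 y=2 z=5. PCs: A@0 B@1 C@0
Step 2: thread A executes A1 (x = x * -1). Shared: x=-5 y=2 z=5. PCs: A@1 B@1 C@0
Step 3: thread B executes B2 (z = 2). Shared: x=-5 y=2 z=2. PCs: A@1 B@2 C@0
Step 4: thread A executes A2 (z = z * 2). Shared: x=-5 y=2 z=4. PCs: A@2 B@2 C@0
Step 5: thread C executes C1 (y = 5). Shared: x=-5 y=5 z=4. PCs: A@2 B@2 C@1
Step 6: thread C executes C2 (y = y + 1). Shared: x=-5 y=6 z=4. PCs: A@2 B@2 C@2
Step 7: thread B executes B3 (y = y - 1). Shared: x=-5 y=5 z=4. PCs: A@2 B@3 C@2
Step 8: thread C executes C3 (y = y + 4). Shared: x=-5 y=9 z=4. PCs: A@2 B@3 C@3
Step 9: thread C executes C4 (x = x - 2). Shared: x=-7 y=9 z=4. PCs: A@2 B@3 C@4
Step 10: thread B executes B4 (z = x). Shared: x=-7 y=9 z=-7. PCs: A@2 B@4 C@4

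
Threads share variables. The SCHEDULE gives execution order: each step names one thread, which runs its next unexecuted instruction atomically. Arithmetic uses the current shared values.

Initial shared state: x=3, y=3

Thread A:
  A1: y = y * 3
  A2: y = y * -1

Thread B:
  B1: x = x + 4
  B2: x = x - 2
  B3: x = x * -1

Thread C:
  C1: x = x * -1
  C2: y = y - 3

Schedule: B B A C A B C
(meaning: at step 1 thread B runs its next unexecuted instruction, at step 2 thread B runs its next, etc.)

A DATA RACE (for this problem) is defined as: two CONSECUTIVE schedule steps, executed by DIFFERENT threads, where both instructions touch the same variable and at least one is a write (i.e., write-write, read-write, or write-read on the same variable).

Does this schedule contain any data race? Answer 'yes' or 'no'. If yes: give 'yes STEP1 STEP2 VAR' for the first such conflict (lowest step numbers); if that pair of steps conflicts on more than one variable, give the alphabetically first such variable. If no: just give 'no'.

Answer: no

Derivation:
Steps 1,2: same thread (B). No race.
Steps 2,3: B(r=x,w=x) vs A(r=y,w=y). No conflict.
Steps 3,4: A(r=y,w=y) vs C(r=x,w=x). No conflict.
Steps 4,5: C(r=x,w=x) vs A(r=y,w=y). No conflict.
Steps 5,6: A(r=y,w=y) vs B(r=x,w=x). No conflict.
Steps 6,7: B(r=x,w=x) vs C(r=y,w=y). No conflict.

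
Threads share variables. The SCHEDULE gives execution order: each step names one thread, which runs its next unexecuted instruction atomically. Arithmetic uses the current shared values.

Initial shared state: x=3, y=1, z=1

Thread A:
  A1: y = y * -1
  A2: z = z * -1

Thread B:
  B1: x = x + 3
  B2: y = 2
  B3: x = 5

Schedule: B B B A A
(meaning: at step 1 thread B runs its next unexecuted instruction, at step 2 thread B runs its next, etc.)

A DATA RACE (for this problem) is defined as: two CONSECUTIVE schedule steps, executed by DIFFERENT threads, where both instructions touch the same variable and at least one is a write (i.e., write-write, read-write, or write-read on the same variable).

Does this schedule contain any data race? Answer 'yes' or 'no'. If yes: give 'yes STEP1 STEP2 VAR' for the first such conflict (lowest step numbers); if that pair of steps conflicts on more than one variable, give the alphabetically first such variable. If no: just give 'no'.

Answer: no

Derivation:
Steps 1,2: same thread (B). No race.
Steps 2,3: same thread (B). No race.
Steps 3,4: B(r=-,w=x) vs A(r=y,w=y). No conflict.
Steps 4,5: same thread (A). No race.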